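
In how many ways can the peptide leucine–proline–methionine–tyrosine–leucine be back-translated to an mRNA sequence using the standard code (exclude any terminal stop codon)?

288

Leu: 6 codons.
Pro: 4 codons.
Met: 1 codon.
Tyr: 2 codons.
Leu: 6 codons.
6 × 4 × 1 × 2 × 6 = 288.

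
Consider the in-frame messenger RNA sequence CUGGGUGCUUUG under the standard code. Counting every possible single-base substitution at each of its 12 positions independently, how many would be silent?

12

Codon 1 (CUG, Leu): 4 synonymous substitutions.
Codon 2 (GGU, Gly): 3 synonymous substitutions.
Codon 3 (GCU, Ala): 3 synonymous substitutions.
Codon 4 (UUG, Leu): 2 synonymous substitutions.
Total: 4 + 3 + 3 + 2 = 12.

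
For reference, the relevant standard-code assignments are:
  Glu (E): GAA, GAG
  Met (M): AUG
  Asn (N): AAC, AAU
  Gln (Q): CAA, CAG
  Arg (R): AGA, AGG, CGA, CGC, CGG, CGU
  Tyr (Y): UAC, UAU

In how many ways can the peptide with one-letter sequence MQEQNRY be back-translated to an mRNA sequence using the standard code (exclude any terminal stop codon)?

192

Met: 1 codon.
Gln: 2 codons.
Glu: 2 codons.
Gln: 2 codons.
Asn: 2 codons.
Arg: 6 codons.
Tyr: 2 codons.
1 × 2 × 2 × 2 × 2 × 6 × 2 = 192.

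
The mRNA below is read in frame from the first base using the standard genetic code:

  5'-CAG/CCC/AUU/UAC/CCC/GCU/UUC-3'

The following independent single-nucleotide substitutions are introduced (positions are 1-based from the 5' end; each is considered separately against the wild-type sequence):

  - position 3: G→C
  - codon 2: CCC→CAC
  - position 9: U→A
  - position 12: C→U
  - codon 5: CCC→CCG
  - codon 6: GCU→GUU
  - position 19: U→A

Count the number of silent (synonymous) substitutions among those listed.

3

Codon 1: CAG (Gln) → CAC (His) — missense.
Codon 2: CCC (Pro) → CAC (His) — missense.
Codon 3: AUU (Ile) → AUA (Ile) — synonymous.
Codon 4: UAC (Tyr) → UAU (Tyr) — synonymous.
Codon 5: CCC (Pro) → CCG (Pro) — synonymous.
Codon 6: GCU (Ala) → GUU (Val) — missense.
Codon 7: UUC (Phe) → AUC (Ile) — missense.
Synonymous: 3 of 7.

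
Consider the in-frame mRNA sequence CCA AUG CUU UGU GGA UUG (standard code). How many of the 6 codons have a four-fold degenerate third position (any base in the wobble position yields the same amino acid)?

3

Codon 1 CCA (Pro): third position 4-fold.
Codon 2 AUG (Met): third position 1-fold.
Codon 3 CUU (Leu): third position 4-fold.
Codon 4 UGU (Cys): third position 2-fold.
Codon 5 GGA (Gly): third position 4-fold.
Codon 6 UUG (Leu): third position 2-fold.
Four-fold degenerate third positions: 3.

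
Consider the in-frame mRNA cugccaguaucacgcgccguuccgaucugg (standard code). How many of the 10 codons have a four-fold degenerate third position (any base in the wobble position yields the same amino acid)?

8

Codon 1 CUG (Leu): third position 4-fold.
Codon 2 CCA (Pro): third position 4-fold.
Codon 3 GUA (Val): third position 4-fold.
Codon 4 UCA (Ser): third position 4-fold.
Codon 5 CGC (Arg): third position 4-fold.
Codon 6 GCC (Ala): third position 4-fold.
Codon 7 GUU (Val): third position 4-fold.
Codon 8 CCG (Pro): third position 4-fold.
Codon 9 AUC (Ile): third position 3-fold.
Codon 10 UGG (Trp): third position 1-fold.
Four-fold degenerate third positions: 8.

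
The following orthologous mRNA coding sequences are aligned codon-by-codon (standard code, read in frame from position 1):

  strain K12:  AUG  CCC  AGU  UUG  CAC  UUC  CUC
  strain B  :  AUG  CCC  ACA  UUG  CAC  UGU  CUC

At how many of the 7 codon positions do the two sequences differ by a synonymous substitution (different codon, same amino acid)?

Codon 1: AUG Met / AUG Met — identical.
Codon 2: CCC Pro / CCC Pro — identical.
Codon 3: AGU Ser / ACA Thr — nonsynonymous.
Codon 4: UUG Leu / UUG Leu — identical.
Codon 5: CAC His / CAC His — identical.
Codon 6: UUC Phe / UGU Cys — nonsynonymous.
Codon 7: CUC Leu / CUC Leu — identical.
Synonymous differences: 0.

0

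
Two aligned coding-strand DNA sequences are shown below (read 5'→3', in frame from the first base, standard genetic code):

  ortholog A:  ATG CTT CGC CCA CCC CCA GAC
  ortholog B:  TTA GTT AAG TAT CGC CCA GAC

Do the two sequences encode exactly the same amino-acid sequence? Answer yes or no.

no

Codon 1: ATG Met / TTA Leu — nonsynonymous.
Codon 2: CTT Leu / GTT Val — nonsynonymous.
Codon 3: CGC Arg / AAG Lys — nonsynonymous.
Codon 4: CCA Pro / TAT Tyr — nonsynonymous.
Codon 5: CCC Pro / CGC Arg — nonsynonymous.
Codon 6: CCA Pro / CCA Pro — identical.
Codon 7: GAC Asp / GAC Asp — identical.
Nonsynonymous differences: 5 → different protein.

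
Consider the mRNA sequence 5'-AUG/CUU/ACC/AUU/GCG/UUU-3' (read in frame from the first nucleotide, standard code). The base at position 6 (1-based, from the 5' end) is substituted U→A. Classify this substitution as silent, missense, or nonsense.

Position 6 falls in codon 2: CUU → Leu.
After the substitution the codon is CUA → Leu.
Both encode Leu, so the change is synonymous.

silent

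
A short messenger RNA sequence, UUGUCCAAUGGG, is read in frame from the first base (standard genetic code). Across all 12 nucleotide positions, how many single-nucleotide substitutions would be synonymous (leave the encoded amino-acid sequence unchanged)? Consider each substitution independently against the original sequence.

9

Codon 1 (UUG, Leu): 2 synonymous substitutions.
Codon 2 (UCC, Ser): 3 synonymous substitutions.
Codon 3 (AAU, Asn): 1 synonymous substitution.
Codon 4 (GGG, Gly): 3 synonymous substitutions.
Total: 2 + 3 + 1 + 3 = 9.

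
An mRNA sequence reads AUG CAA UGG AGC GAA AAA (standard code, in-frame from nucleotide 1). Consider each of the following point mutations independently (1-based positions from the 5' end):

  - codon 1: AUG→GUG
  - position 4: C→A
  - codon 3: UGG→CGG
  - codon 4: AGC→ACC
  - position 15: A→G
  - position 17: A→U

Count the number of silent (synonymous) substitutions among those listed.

Codon 1: AUG (Met) → GUG (Val) — missense.
Codon 2: CAA (Gln) → AAA (Lys) — missense.
Codon 3: UGG (Trp) → CGG (Arg) — missense.
Codon 4: AGC (Ser) → ACC (Thr) — missense.
Codon 5: GAA (Glu) → GAG (Glu) — synonymous.
Codon 6: AAA (Lys) → AUA (Ile) — missense.
Synonymous: 1 of 6.

1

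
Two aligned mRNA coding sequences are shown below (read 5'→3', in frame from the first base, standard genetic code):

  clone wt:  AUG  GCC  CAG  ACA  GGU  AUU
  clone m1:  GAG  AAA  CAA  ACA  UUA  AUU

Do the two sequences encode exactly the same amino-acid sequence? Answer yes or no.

no

Codon 1: AUG Met / GAG Glu — nonsynonymous.
Codon 2: GCC Ala / AAA Lys — nonsynonymous.
Codon 3: CAG Gln / CAA Gln — synonymous.
Codon 4: ACA Thr / ACA Thr — identical.
Codon 5: GGU Gly / UUA Leu — nonsynonymous.
Codon 6: AUU Ile / AUU Ile — identical.
Nonsynonymous differences: 3 → different protein.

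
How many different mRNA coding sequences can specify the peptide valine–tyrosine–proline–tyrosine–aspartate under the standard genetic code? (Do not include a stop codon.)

128

Val: 4 codons.
Tyr: 2 codons.
Pro: 4 codons.
Tyr: 2 codons.
Asp: 2 codons.
4 × 2 × 4 × 2 × 2 = 128.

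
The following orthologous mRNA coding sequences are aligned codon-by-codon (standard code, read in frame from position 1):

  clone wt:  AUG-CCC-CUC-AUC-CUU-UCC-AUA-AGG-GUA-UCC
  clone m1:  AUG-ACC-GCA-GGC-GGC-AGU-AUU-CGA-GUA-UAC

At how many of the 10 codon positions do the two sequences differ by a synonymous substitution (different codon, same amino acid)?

Codon 1: AUG Met / AUG Met — identical.
Codon 2: CCC Pro / ACC Thr — nonsynonymous.
Codon 3: CUC Leu / GCA Ala — nonsynonymous.
Codon 4: AUC Ile / GGC Gly — nonsynonymous.
Codon 5: CUU Leu / GGC Gly — nonsynonymous.
Codon 6: UCC Ser / AGU Ser — synonymous.
Codon 7: AUA Ile / AUU Ile — synonymous.
Codon 8: AGG Arg / CGA Arg — synonymous.
Codon 9: GUA Val / GUA Val — identical.
Codon 10: UCC Ser / UAC Tyr — nonsynonymous.
Synonymous differences: 3.

3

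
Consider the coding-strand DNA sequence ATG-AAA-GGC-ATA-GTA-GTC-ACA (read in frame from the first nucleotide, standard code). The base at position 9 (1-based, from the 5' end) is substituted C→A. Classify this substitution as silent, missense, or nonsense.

Position 9 falls in codon 3: GGC → Gly.
After the substitution the codon is GGA → Gly.
Both encode Gly, so the change is synonymous.

silent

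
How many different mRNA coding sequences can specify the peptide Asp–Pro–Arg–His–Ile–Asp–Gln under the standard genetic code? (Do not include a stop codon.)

Asp: 2 codons.
Pro: 4 codons.
Arg: 6 codons.
His: 2 codons.
Ile: 3 codons.
Asp: 2 codons.
Gln: 2 codons.
2 × 4 × 6 × 2 × 3 × 2 × 2 = 1152.

1152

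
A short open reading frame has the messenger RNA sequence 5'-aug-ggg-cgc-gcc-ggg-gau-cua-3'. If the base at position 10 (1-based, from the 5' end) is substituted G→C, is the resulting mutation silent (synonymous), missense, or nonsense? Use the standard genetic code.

Position 10 falls in codon 4: GCC → Ala.
After the substitution the codon is CCC → Pro.
Ala ≠ Pro, so this is a missense mutation.

missense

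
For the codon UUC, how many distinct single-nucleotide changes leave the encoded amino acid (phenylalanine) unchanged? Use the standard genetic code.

1

Position 1: none → 0 synonymous.
Position 2: none → 0 synonymous.
Position 3: UUU → 1 synonymous.
Total: 0 + 0 + 1 = 1.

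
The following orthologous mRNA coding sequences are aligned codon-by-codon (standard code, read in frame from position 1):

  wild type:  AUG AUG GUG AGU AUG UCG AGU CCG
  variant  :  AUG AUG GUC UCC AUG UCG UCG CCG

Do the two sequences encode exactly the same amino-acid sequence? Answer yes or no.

Codon 1: AUG Met / AUG Met — identical.
Codon 2: AUG Met / AUG Met — identical.
Codon 3: GUG Val / GUC Val — synonymous.
Codon 4: AGU Ser / UCC Ser — synonymous.
Codon 5: AUG Met / AUG Met — identical.
Codon 6: UCG Ser / UCG Ser — identical.
Codon 7: AGU Ser / UCG Ser — synonymous.
Codon 8: CCG Pro / CCG Pro — identical.
Nonsynonymous differences: 0 → same protein.

yes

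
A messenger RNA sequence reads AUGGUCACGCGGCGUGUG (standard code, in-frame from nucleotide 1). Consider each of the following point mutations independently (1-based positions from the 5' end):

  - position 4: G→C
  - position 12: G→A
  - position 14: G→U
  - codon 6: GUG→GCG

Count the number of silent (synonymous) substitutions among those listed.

1

Codon 2: GUC (Val) → CUC (Leu) — missense.
Codon 4: CGG (Arg) → CGA (Arg) — synonymous.
Codon 5: CGU (Arg) → CUU (Leu) — missense.
Codon 6: GUG (Val) → GCG (Ala) — missense.
Synonymous: 1 of 4.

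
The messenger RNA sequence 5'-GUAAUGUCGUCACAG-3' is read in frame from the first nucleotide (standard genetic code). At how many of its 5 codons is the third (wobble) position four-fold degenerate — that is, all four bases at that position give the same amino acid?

3

Codon 1 GUA (Val): third position 4-fold.
Codon 2 AUG (Met): third position 1-fold.
Codon 3 UCG (Ser): third position 4-fold.
Codon 4 UCA (Ser): third position 4-fold.
Codon 5 CAG (Gln): third position 2-fold.
Four-fold degenerate third positions: 3.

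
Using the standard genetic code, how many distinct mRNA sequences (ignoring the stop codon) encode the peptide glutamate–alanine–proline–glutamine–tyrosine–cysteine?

256

Glu: 2 codons.
Ala: 4 codons.
Pro: 4 codons.
Gln: 2 codons.
Tyr: 2 codons.
Cys: 2 codons.
2 × 4 × 4 × 2 × 2 × 2 = 256.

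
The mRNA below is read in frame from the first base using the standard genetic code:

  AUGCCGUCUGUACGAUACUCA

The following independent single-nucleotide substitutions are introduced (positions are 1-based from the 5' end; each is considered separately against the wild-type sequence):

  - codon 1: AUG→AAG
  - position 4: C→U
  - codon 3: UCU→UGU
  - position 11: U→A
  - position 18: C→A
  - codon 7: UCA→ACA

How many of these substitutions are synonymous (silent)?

0

Codon 1: AUG (Met) → AAG (Lys) — missense.
Codon 2: CCG (Pro) → UCG (Ser) — missense.
Codon 3: UCU (Ser) → UGU (Cys) — missense.
Codon 4: GUA (Val) → GAA (Glu) — missense.
Codon 6: UAC (Tyr) → UAA (Stop) — nonsense.
Codon 7: UCA (Ser) → ACA (Thr) — missense.
Synonymous: 0 of 6.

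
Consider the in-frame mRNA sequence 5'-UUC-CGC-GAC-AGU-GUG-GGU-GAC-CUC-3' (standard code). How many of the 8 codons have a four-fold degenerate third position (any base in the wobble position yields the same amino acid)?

4

Codon 1 UUC (Phe): third position 2-fold.
Codon 2 CGC (Arg): third position 4-fold.
Codon 3 GAC (Asp): third position 2-fold.
Codon 4 AGU (Ser): third position 2-fold.
Codon 5 GUG (Val): third position 4-fold.
Codon 6 GGU (Gly): third position 4-fold.
Codon 7 GAC (Asp): third position 2-fold.
Codon 8 CUC (Leu): third position 4-fold.
Four-fold degenerate third positions: 4.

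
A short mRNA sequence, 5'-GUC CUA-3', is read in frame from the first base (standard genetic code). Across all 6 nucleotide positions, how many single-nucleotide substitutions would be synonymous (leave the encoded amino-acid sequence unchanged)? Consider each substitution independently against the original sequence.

Codon 1 (GUC, Val): 3 synonymous substitutions.
Codon 2 (CUA, Leu): 4 synonymous substitutions.
Total: 3 + 4 = 7.

7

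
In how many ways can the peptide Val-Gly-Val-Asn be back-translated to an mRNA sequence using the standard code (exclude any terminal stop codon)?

Val: 4 codons.
Gly: 4 codons.
Val: 4 codons.
Asn: 2 codons.
4 × 4 × 4 × 2 = 128.

128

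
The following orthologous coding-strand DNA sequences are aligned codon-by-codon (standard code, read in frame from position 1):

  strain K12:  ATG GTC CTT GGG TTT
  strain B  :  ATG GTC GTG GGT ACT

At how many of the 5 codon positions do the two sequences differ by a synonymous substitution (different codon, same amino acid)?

1

Codon 1: ATG Met / ATG Met — identical.
Codon 2: GTC Val / GTC Val — identical.
Codon 3: CTT Leu / GTG Val — nonsynonymous.
Codon 4: GGG Gly / GGT Gly — synonymous.
Codon 5: TTT Phe / ACT Thr — nonsynonymous.
Synonymous differences: 1.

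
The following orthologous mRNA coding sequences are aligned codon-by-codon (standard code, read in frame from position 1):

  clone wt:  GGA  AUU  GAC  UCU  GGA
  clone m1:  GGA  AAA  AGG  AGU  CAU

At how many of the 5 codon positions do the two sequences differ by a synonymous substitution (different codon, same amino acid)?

Codon 1: GGA Gly / GGA Gly — identical.
Codon 2: AUU Ile / AAA Lys — nonsynonymous.
Codon 3: GAC Asp / AGG Arg — nonsynonymous.
Codon 4: UCU Ser / AGU Ser — synonymous.
Codon 5: GGA Gly / CAU His — nonsynonymous.
Synonymous differences: 1.

1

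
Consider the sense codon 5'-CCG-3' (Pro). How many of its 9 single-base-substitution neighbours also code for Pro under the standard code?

Position 1: none → 0 synonymous.
Position 2: none → 0 synonymous.
Position 3: CCT, CCC, CCA → 3 synonymous.
Total: 0 + 0 + 3 = 3.

3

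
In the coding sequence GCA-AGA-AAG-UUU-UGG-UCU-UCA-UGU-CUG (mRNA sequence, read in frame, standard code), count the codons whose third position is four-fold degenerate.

4

Codon 1 GCA (Ala): third position 4-fold.
Codon 2 AGA (Arg): third position 2-fold.
Codon 3 AAG (Lys): third position 2-fold.
Codon 4 UUU (Phe): third position 2-fold.
Codon 5 UGG (Trp): third position 1-fold.
Codon 6 UCU (Ser): third position 4-fold.
Codon 7 UCA (Ser): third position 4-fold.
Codon 8 UGU (Cys): third position 2-fold.
Codon 9 CUG (Leu): third position 4-fold.
Four-fold degenerate third positions: 4.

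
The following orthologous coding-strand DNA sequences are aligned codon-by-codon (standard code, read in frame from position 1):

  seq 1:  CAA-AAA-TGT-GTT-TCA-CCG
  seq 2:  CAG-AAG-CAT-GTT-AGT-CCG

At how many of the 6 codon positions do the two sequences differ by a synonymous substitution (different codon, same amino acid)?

Codon 1: CAA Gln / CAG Gln — synonymous.
Codon 2: AAA Lys / AAG Lys — synonymous.
Codon 3: TGT Cys / CAT His — nonsynonymous.
Codon 4: GTT Val / GTT Val — identical.
Codon 5: TCA Ser / AGT Ser — synonymous.
Codon 6: CCG Pro / CCG Pro — identical.
Synonymous differences: 3.

3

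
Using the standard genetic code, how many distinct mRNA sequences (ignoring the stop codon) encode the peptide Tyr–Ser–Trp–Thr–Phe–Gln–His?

Tyr: 2 codons.
Ser: 6 codons.
Trp: 1 codon.
Thr: 4 codons.
Phe: 2 codons.
Gln: 2 codons.
His: 2 codons.
2 × 6 × 1 × 4 × 2 × 2 × 2 = 384.

384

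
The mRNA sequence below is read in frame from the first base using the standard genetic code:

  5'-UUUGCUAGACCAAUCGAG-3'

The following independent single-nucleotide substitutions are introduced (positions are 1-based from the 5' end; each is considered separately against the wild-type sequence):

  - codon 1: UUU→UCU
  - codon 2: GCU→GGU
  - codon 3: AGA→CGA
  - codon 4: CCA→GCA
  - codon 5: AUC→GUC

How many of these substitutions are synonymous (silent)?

1

Codon 1: UUU (Phe) → UCU (Ser) — missense.
Codon 2: GCU (Ala) → GGU (Gly) — missense.
Codon 3: AGA (Arg) → CGA (Arg) — synonymous.
Codon 4: CCA (Pro) → GCA (Ala) — missense.
Codon 5: AUC (Ile) → GUC (Val) — missense.
Synonymous: 1 of 5.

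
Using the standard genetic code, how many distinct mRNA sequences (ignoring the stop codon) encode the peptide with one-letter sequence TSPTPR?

9216

Thr: 4 codons.
Ser: 6 codons.
Pro: 4 codons.
Thr: 4 codons.
Pro: 4 codons.
Arg: 6 codons.
4 × 6 × 4 × 4 × 4 × 6 = 9216.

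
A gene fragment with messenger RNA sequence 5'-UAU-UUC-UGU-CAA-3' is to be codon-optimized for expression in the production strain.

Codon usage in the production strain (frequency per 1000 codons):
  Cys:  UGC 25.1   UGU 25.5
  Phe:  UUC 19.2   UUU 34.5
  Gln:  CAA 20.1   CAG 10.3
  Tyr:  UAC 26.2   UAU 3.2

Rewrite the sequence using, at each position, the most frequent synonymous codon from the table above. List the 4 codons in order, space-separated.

UAC UUU UGU CAA

Codon 1 (Tyr): best is UAC at 26.2.
Codon 2 (Phe): best is UUU at 34.5.
Codon 3 (Cys): best is UGU at 25.5.
Codon 4 (Gln): best is CAA at 20.1.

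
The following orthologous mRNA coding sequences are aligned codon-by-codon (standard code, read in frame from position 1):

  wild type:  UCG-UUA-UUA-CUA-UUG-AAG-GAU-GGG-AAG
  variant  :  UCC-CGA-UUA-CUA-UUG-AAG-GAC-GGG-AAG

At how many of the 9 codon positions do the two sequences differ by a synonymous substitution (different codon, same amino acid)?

2

Codon 1: UCG Ser / UCC Ser — synonymous.
Codon 2: UUA Leu / CGA Arg — nonsynonymous.
Codon 3: UUA Leu / UUA Leu — identical.
Codon 4: CUA Leu / CUA Leu — identical.
Codon 5: UUG Leu / UUG Leu — identical.
Codon 6: AAG Lys / AAG Lys — identical.
Codon 7: GAU Asp / GAC Asp — synonymous.
Codon 8: GGG Gly / GGG Gly — identical.
Codon 9: AAG Lys / AAG Lys — identical.
Synonymous differences: 2.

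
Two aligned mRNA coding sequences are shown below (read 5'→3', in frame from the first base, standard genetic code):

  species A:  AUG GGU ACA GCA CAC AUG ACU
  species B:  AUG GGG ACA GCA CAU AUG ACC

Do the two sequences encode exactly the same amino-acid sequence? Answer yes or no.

yes

Codon 1: AUG Met / AUG Met — identical.
Codon 2: GGU Gly / GGG Gly — synonymous.
Codon 3: ACA Thr / ACA Thr — identical.
Codon 4: GCA Ala / GCA Ala — identical.
Codon 5: CAC His / CAU His — synonymous.
Codon 6: AUG Met / AUG Met — identical.
Codon 7: ACU Thr / ACC Thr — synonymous.
Nonsynonymous differences: 0 → same protein.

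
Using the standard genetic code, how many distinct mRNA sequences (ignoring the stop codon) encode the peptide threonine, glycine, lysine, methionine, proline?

128

Thr: 4 codons.
Gly: 4 codons.
Lys: 2 codons.
Met: 1 codon.
Pro: 4 codons.
4 × 4 × 2 × 1 × 4 = 128.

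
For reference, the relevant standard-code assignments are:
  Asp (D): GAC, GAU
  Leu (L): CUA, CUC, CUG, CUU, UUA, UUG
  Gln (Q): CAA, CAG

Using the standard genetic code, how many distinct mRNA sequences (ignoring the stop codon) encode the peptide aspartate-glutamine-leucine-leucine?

144

Asp: 2 codons.
Gln: 2 codons.
Leu: 6 codons.
Leu: 6 codons.
2 × 2 × 6 × 6 = 144.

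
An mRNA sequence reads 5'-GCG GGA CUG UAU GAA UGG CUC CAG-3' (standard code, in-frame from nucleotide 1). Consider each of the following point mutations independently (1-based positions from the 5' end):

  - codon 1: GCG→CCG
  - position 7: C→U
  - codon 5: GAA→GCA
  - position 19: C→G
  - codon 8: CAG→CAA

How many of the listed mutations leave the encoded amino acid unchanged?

Codon 1: GCG (Ala) → CCG (Pro) — missense.
Codon 3: CUG (Leu) → UUG (Leu) — synonymous.
Codon 5: GAA (Glu) → GCA (Ala) — missense.
Codon 7: CUC (Leu) → GUC (Val) — missense.
Codon 8: CAG (Gln) → CAA (Gln) — synonymous.
Synonymous: 2 of 5.

2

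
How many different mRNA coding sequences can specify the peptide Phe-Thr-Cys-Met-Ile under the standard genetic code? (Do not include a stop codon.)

Phe: 2 codons.
Thr: 4 codons.
Cys: 2 codons.
Met: 1 codon.
Ile: 3 codons.
2 × 4 × 2 × 1 × 3 = 48.

48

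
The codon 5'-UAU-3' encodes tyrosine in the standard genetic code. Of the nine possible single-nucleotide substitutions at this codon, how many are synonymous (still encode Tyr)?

1

Position 1: none → 0 synonymous.
Position 2: none → 0 synonymous.
Position 3: UAC → 1 synonymous.
Total: 0 + 0 + 1 = 1.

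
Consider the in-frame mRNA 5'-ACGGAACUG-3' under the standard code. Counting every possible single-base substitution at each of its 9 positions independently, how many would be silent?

Codon 1 (ACG, Thr): 3 synonymous substitutions.
Codon 2 (GAA, Glu): 1 synonymous substitution.
Codon 3 (CUG, Leu): 4 synonymous substitutions.
Total: 3 + 1 + 4 = 8.

8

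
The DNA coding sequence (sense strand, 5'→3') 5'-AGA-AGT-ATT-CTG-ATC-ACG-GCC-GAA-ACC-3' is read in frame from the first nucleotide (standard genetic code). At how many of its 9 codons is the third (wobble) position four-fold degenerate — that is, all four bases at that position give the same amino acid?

Codon 1 AGA (Arg): third position 2-fold.
Codon 2 AGT (Ser): third position 2-fold.
Codon 3 ATT (Ile): third position 3-fold.
Codon 4 CTG (Leu): third position 4-fold.
Codon 5 ATC (Ile): third position 3-fold.
Codon 6 ACG (Thr): third position 4-fold.
Codon 7 GCC (Ala): third position 4-fold.
Codon 8 GAA (Glu): third position 2-fold.
Codon 9 ACC (Thr): third position 4-fold.
Four-fold degenerate third positions: 4.

4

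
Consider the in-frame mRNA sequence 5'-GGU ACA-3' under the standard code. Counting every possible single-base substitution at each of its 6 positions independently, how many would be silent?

Codon 1 (GGU, Gly): 3 synonymous substitutions.
Codon 2 (ACA, Thr): 3 synonymous substitutions.
Total: 3 + 3 = 6.

6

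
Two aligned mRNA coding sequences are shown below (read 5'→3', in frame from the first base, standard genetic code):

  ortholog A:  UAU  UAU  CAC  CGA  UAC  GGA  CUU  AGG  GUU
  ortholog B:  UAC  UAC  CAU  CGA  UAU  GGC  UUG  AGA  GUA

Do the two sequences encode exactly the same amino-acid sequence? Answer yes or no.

Codon 1: UAU Tyr / UAC Tyr — synonymous.
Codon 2: UAU Tyr / UAC Tyr — synonymous.
Codon 3: CAC His / CAU His — synonymous.
Codon 4: CGA Arg / CGA Arg — identical.
Codon 5: UAC Tyr / UAU Tyr — synonymous.
Codon 6: GGA Gly / GGC Gly — synonymous.
Codon 7: CUU Leu / UUG Leu — synonymous.
Codon 8: AGG Arg / AGA Arg — synonymous.
Codon 9: GUU Val / GUA Val — synonymous.
Nonsynonymous differences: 0 → same protein.

yes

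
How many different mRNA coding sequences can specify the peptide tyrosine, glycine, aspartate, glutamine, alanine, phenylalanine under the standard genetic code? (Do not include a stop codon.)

256

Tyr: 2 codons.
Gly: 4 codons.
Asp: 2 codons.
Gln: 2 codons.
Ala: 4 codons.
Phe: 2 codons.
2 × 4 × 2 × 2 × 4 × 2 = 256.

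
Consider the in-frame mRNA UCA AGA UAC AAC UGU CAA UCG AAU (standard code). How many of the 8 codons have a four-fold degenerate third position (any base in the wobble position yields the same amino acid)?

Codon 1 UCA (Ser): third position 4-fold.
Codon 2 AGA (Arg): third position 2-fold.
Codon 3 UAC (Tyr): third position 2-fold.
Codon 4 AAC (Asn): third position 2-fold.
Codon 5 UGU (Cys): third position 2-fold.
Codon 6 CAA (Gln): third position 2-fold.
Codon 7 UCG (Ser): third position 4-fold.
Codon 8 AAU (Asn): third position 2-fold.
Four-fold degenerate third positions: 2.

2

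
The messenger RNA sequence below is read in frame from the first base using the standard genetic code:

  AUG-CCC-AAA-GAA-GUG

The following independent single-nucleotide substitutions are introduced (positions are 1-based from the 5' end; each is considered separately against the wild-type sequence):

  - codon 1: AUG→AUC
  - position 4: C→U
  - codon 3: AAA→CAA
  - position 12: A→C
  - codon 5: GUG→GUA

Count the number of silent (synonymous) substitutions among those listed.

1

Codon 1: AUG (Met) → AUC (Ile) — missense.
Codon 2: CCC (Pro) → UCC (Ser) — missense.
Codon 3: AAA (Lys) → CAA (Gln) — missense.
Codon 4: GAA (Glu) → GAC (Asp) — missense.
Codon 5: GUG (Val) → GUA (Val) — synonymous.
Synonymous: 1 of 5.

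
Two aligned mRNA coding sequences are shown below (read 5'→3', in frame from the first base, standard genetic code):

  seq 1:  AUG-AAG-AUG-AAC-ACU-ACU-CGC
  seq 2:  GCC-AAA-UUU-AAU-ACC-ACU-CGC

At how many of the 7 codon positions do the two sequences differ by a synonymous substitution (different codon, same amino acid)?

Codon 1: AUG Met / GCC Ala — nonsynonymous.
Codon 2: AAG Lys / AAA Lys — synonymous.
Codon 3: AUG Met / UUU Phe — nonsynonymous.
Codon 4: AAC Asn / AAU Asn — synonymous.
Codon 5: ACU Thr / ACC Thr — synonymous.
Codon 6: ACU Thr / ACU Thr — identical.
Codon 7: CGC Arg / CGC Arg — identical.
Synonymous differences: 3.

3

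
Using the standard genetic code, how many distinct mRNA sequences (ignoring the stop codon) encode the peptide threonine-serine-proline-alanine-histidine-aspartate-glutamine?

Thr: 4 codons.
Ser: 6 codons.
Pro: 4 codons.
Ala: 4 codons.
His: 2 codons.
Asp: 2 codons.
Gln: 2 codons.
4 × 6 × 4 × 4 × 2 × 2 × 2 = 3072.

3072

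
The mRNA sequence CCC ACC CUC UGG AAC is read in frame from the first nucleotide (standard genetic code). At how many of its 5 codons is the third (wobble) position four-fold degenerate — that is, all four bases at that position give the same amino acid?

Codon 1 CCC (Pro): third position 4-fold.
Codon 2 ACC (Thr): third position 4-fold.
Codon 3 CUC (Leu): third position 4-fold.
Codon 4 UGG (Trp): third position 1-fold.
Codon 5 AAC (Asn): third position 2-fold.
Four-fold degenerate third positions: 3.

3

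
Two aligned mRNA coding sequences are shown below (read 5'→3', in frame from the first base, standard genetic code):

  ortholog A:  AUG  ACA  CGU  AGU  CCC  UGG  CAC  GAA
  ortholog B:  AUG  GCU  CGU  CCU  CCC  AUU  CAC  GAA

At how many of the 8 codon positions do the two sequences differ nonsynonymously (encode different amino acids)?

3

Codon 1: AUG Met / AUG Met — identical.
Codon 2: ACA Thr / GCU Ala — nonsynonymous.
Codon 3: CGU Arg / CGU Arg — identical.
Codon 4: AGU Ser / CCU Pro — nonsynonymous.
Codon 5: CCC Pro / CCC Pro — identical.
Codon 6: UGG Trp / AUU Ile — nonsynonymous.
Codon 7: CAC His / CAC His — identical.
Codon 8: GAA Glu / GAA Glu — identical.
Nonsynonymous differences: 3.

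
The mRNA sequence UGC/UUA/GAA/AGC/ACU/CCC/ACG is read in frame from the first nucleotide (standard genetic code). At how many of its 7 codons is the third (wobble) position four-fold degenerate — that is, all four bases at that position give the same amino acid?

3

Codon 1 UGC (Cys): third position 2-fold.
Codon 2 UUA (Leu): third position 2-fold.
Codon 3 GAA (Glu): third position 2-fold.
Codon 4 AGC (Ser): third position 2-fold.
Codon 5 ACU (Thr): third position 4-fold.
Codon 6 CCC (Pro): third position 4-fold.
Codon 7 ACG (Thr): third position 4-fold.
Four-fold degenerate third positions: 3.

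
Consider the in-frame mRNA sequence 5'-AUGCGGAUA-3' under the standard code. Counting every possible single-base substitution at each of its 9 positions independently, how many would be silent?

6

Codon 1 (AUG, Met): 0 synonymous substitutions.
Codon 2 (CGG, Arg): 4 synonymous substitutions.
Codon 3 (AUA, Ile): 2 synonymous substitutions.
Total: 0 + 4 + 2 = 6.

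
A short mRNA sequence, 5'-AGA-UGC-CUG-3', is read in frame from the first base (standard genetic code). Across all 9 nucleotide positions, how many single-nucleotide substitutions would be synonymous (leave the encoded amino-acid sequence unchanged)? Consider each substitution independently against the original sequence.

Codon 1 (AGA, Arg): 2 synonymous substitutions.
Codon 2 (UGC, Cys): 1 synonymous substitution.
Codon 3 (CUG, Leu): 4 synonymous substitutions.
Total: 2 + 1 + 4 = 7.

7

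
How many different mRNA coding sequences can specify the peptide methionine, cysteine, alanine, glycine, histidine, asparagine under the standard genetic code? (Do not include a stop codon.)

Met: 1 codon.
Cys: 2 codons.
Ala: 4 codons.
Gly: 4 codons.
His: 2 codons.
Asn: 2 codons.
1 × 2 × 4 × 4 × 2 × 2 = 128.

128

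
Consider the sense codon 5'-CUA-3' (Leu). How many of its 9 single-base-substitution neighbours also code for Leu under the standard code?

4

Position 1: UUA → 1 synonymous.
Position 2: none → 0 synonymous.
Position 3: CUU, CUC, CUG → 3 synonymous.
Total: 1 + 0 + 3 = 4.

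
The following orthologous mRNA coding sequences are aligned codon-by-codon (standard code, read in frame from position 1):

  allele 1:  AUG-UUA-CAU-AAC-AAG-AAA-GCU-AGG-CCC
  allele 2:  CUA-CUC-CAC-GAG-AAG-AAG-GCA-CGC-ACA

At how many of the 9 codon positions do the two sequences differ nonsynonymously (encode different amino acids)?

Codon 1: AUG Met / CUA Leu — nonsynonymous.
Codon 2: UUA Leu / CUC Leu — synonymous.
Codon 3: CAU His / CAC His — synonymous.
Codon 4: AAC Asn / GAG Glu — nonsynonymous.
Codon 5: AAG Lys / AAG Lys — identical.
Codon 6: AAA Lys / AAG Lys — synonymous.
Codon 7: GCU Ala / GCA Ala — synonymous.
Codon 8: AGG Arg / CGC Arg — synonymous.
Codon 9: CCC Pro / ACA Thr — nonsynonymous.
Nonsynonymous differences: 3.

3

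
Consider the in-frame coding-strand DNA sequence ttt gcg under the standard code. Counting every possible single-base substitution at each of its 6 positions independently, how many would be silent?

4

Codon 1 (TTT, Phe): 1 synonymous substitution.
Codon 2 (GCG, Ala): 3 synonymous substitutions.
Total: 1 + 3 = 4.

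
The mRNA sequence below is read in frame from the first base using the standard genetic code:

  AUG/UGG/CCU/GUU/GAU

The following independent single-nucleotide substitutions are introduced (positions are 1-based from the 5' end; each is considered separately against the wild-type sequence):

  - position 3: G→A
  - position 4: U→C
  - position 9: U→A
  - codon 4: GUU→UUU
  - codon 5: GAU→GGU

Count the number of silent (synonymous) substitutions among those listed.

1

Codon 1: AUG (Met) → AUA (Ile) — missense.
Codon 2: UGG (Trp) → CGG (Arg) — missense.
Codon 3: CCU (Pro) → CCA (Pro) — synonymous.
Codon 4: GUU (Val) → UUU (Phe) — missense.
Codon 5: GAU (Asp) → GGU (Gly) — missense.
Synonymous: 1 of 5.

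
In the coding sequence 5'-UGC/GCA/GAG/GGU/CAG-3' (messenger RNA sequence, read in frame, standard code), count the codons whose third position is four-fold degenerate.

Codon 1 UGC (Cys): third position 2-fold.
Codon 2 GCA (Ala): third position 4-fold.
Codon 3 GAG (Glu): third position 2-fold.
Codon 4 GGU (Gly): third position 4-fold.
Codon 5 CAG (Gln): third position 2-fold.
Four-fold degenerate third positions: 2.

2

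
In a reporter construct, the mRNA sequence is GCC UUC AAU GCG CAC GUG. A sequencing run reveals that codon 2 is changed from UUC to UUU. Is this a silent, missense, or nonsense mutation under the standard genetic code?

silent

Position 6 falls in codon 2: UUC → Phe.
After the substitution the codon is UUU → Phe.
Both encode Phe, so the change is synonymous.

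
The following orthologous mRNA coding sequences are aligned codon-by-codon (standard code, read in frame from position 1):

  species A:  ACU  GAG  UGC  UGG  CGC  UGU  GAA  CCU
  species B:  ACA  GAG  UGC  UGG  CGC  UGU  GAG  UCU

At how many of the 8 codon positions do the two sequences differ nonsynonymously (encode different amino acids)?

1

Codon 1: ACU Thr / ACA Thr — synonymous.
Codon 2: GAG Glu / GAG Glu — identical.
Codon 3: UGC Cys / UGC Cys — identical.
Codon 4: UGG Trp / UGG Trp — identical.
Codon 5: CGC Arg / CGC Arg — identical.
Codon 6: UGU Cys / UGU Cys — identical.
Codon 7: GAA Glu / GAG Glu — synonymous.
Codon 8: CCU Pro / UCU Ser — nonsynonymous.
Nonsynonymous differences: 1.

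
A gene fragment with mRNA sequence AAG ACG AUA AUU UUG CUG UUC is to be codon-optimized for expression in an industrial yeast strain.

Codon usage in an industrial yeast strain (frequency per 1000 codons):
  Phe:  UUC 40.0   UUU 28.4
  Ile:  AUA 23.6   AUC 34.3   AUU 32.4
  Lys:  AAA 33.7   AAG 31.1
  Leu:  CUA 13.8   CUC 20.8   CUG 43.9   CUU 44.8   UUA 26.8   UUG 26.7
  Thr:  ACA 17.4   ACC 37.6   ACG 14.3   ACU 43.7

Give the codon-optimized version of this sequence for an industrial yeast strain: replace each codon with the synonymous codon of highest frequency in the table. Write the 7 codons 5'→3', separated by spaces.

AAA ACU AUC AUC CUU CUU UUC

Codon 1 (Lys): best is AAA at 33.7.
Codon 2 (Thr): best is ACU at 43.7.
Codon 3 (Ile): best is AUC at 34.3.
Codon 4 (Ile): best is AUC at 34.3.
Codon 5 (Leu): best is CUU at 44.8.
Codon 6 (Leu): best is CUU at 44.8.
Codon 7 (Phe): best is UUC at 40.0.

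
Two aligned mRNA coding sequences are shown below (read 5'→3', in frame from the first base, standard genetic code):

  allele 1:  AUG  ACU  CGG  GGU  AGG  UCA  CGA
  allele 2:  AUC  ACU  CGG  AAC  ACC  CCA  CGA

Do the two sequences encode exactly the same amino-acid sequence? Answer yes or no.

Codon 1: AUG Met / AUC Ile — nonsynonymous.
Codon 2: ACU Thr / ACU Thr — identical.
Codon 3: CGG Arg / CGG Arg — identical.
Codon 4: GGU Gly / AAC Asn — nonsynonymous.
Codon 5: AGG Arg / ACC Thr — nonsynonymous.
Codon 6: UCA Ser / CCA Pro — nonsynonymous.
Codon 7: CGA Arg / CGA Arg — identical.
Nonsynonymous differences: 4 → different protein.

no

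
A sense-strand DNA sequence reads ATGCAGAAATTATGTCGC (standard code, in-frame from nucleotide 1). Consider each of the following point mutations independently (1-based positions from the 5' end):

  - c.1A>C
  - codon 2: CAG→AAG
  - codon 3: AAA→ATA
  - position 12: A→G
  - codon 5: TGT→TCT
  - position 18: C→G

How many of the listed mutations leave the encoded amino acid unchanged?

2

Codon 1: ATG (Met) → CTG (Leu) — missense.
Codon 2: CAG (Gln) → AAG (Lys) — missense.
Codon 3: AAA (Lys) → ATA (Ile) — missense.
Codon 4: TTA (Leu) → TTG (Leu) — synonymous.
Codon 5: TGT (Cys) → TCT (Ser) — missense.
Codon 6: CGC (Arg) → CGG (Arg) — synonymous.
Synonymous: 2 of 6.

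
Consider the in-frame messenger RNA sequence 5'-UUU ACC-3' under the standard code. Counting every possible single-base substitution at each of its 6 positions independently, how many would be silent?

4

Codon 1 (UUU, Phe): 1 synonymous substitution.
Codon 2 (ACC, Thr): 3 synonymous substitutions.
Total: 1 + 3 = 4.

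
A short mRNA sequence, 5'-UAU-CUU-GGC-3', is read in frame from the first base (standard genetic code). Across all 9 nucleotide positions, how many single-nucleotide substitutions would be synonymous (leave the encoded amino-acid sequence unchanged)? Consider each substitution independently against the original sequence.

Codon 1 (UAU, Tyr): 1 synonymous substitution.
Codon 2 (CUU, Leu): 3 synonymous substitutions.
Codon 3 (GGC, Gly): 3 synonymous substitutions.
Total: 1 + 3 + 3 = 7.

7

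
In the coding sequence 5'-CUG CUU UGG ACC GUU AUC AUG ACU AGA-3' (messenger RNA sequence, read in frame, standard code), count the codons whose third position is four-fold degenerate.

Codon 1 CUG (Leu): third position 4-fold.
Codon 2 CUU (Leu): third position 4-fold.
Codon 3 UGG (Trp): third position 1-fold.
Codon 4 ACC (Thr): third position 4-fold.
Codon 5 GUU (Val): third position 4-fold.
Codon 6 AUC (Ile): third position 3-fold.
Codon 7 AUG (Met): third position 1-fold.
Codon 8 ACU (Thr): third position 4-fold.
Codon 9 AGA (Arg): third position 2-fold.
Four-fold degenerate third positions: 5.

5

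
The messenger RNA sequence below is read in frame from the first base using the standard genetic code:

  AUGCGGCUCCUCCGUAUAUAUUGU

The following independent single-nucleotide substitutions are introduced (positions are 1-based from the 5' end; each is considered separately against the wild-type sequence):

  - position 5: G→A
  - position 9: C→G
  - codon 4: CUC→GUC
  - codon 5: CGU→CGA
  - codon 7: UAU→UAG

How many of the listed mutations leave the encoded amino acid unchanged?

2

Codon 2: CGG (Arg) → CAG (Gln) — missense.
Codon 3: CUC (Leu) → CUG (Leu) — synonymous.
Codon 4: CUC (Leu) → GUC (Val) — missense.
Codon 5: CGU (Arg) → CGA (Arg) — synonymous.
Codon 7: UAU (Tyr) → UAG (Stop) — nonsense.
Synonymous: 2 of 5.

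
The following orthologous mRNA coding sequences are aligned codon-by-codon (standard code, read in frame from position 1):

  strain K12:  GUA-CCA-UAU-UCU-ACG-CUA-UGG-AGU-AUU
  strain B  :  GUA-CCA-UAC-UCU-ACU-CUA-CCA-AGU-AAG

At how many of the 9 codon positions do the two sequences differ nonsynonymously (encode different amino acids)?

Codon 1: GUA Val / GUA Val — identical.
Codon 2: CCA Pro / CCA Pro — identical.
Codon 3: UAU Tyr / UAC Tyr — synonymous.
Codon 4: UCU Ser / UCU Ser — identical.
Codon 5: ACG Thr / ACU Thr — synonymous.
Codon 6: CUA Leu / CUA Leu — identical.
Codon 7: UGG Trp / CCA Pro — nonsynonymous.
Codon 8: AGU Ser / AGU Ser — identical.
Codon 9: AUU Ile / AAG Lys — nonsynonymous.
Nonsynonymous differences: 2.

2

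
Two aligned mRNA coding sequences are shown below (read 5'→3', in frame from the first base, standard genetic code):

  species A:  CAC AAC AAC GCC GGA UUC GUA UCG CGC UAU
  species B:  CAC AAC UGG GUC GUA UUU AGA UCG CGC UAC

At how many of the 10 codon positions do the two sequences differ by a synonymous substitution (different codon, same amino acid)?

Codon 1: CAC His / CAC His — identical.
Codon 2: AAC Asn / AAC Asn — identical.
Codon 3: AAC Asn / UGG Trp — nonsynonymous.
Codon 4: GCC Ala / GUC Val — nonsynonymous.
Codon 5: GGA Gly / GUA Val — nonsynonymous.
Codon 6: UUC Phe / UUU Phe — synonymous.
Codon 7: GUA Val / AGA Arg — nonsynonymous.
Codon 8: UCG Ser / UCG Ser — identical.
Codon 9: CGC Arg / CGC Arg — identical.
Codon 10: UAU Tyr / UAC Tyr — synonymous.
Synonymous differences: 2.

2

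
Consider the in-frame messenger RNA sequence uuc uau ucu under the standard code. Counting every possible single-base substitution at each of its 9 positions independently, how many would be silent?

Codon 1 (UUC, Phe): 1 synonymous substitution.
Codon 2 (UAU, Tyr): 1 synonymous substitution.
Codon 3 (UCU, Ser): 3 synonymous substitutions.
Total: 1 + 1 + 3 = 5.

5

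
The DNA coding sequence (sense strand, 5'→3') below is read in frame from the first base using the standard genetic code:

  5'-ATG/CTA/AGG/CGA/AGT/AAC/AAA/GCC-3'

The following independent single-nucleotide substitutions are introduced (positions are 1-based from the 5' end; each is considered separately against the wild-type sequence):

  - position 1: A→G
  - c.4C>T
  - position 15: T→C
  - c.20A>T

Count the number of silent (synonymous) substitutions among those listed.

2

Codon 1: ATG (Met) → GTG (Val) — missense.
Codon 2: CTA (Leu) → TTA (Leu) — synonymous.
Codon 5: AGT (Ser) → AGC (Ser) — synonymous.
Codon 7: AAA (Lys) → ATA (Ile) — missense.
Synonymous: 2 of 4.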